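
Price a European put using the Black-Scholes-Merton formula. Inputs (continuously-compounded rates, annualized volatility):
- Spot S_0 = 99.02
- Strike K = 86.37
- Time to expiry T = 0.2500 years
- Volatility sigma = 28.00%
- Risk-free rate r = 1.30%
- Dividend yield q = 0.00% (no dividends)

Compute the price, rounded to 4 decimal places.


d1 = (ln(S/K) + (r - q + 0.5*sigma^2) * T) / (sigma * sqrt(T)) = 1.06951040
d2 = d1 - sigma * sqrt(T) = 0.92951040
exp(-rT) = 0.99675528; exp(-qT) = 1.00000000
P = K * exp(-rT) * N(-d2) - S_0 * exp(-qT) * N(-d1)
N(-d1) = 0.14241987; N(-d2) = 0.17631232
P = 86.3700 * 0.99675528 * 0.17631232 - 99.0200 * 1.00000000 * 0.14241987 = 1.0763

Answer: Price = 1.0763


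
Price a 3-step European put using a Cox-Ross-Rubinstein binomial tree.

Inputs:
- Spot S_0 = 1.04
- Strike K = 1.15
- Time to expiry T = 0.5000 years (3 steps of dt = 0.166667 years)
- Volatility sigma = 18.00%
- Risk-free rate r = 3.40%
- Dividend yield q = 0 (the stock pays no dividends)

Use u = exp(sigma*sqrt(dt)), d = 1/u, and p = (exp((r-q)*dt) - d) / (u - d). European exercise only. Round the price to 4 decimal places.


dt = T/N = 0.166667
u = exp(sigma*sqrt(dt)) = 1.076252; d = 1/u = 0.929150
p = (exp((r-q)*dt) - d) / (u - d) = 0.520269
Discount per step: exp(-r*dt) = 0.994349
Stock lattice S(k, i) with i counting down-moves:
  k=0: S(0,0) = 1.0400
  k=1: S(1,0) = 1.1193; S(1,1) = 0.9663
  k=2: S(2,0) = 1.2047; S(2,1) = 1.0400; S(2,2) = 0.8979
  k=3: S(3,0) = 1.2965; S(3,1) = 1.1193; S(3,2) = 0.9663; S(3,3) = 0.8342
Terminal payoffs V(N, i) = max(K - S_T, 0):
  V(3,0) = 0.000000; V(3,1) = 0.030698; V(3,2) = 0.183684; V(3,3) = 0.315759
Backward induction: V(k, i) = exp(-r*dt) * [p * V(k+1, i) + (1-p) * V(k+1, i+1)].
  V(2,0) = exp(-r*dt) * [p*0.000000 + (1-p)*0.030698] = 0.014644
  V(2,1) = exp(-r*dt) * [p*0.030698 + (1-p)*0.183684] = 0.103502
  V(2,2) = exp(-r*dt) * [p*0.183684 + (1-p)*0.315759] = 0.245649
  V(1,0) = exp(-r*dt) * [p*0.014644 + (1-p)*0.103502] = 0.056948
  V(1,1) = exp(-r*dt) * [p*0.103502 + (1-p)*0.245649] = 0.170724
  V(0,0) = exp(-r*dt) * [p*0.056948 + (1-p)*0.170724] = 0.110900

Answer: Price = V(0,0) = 0.1109


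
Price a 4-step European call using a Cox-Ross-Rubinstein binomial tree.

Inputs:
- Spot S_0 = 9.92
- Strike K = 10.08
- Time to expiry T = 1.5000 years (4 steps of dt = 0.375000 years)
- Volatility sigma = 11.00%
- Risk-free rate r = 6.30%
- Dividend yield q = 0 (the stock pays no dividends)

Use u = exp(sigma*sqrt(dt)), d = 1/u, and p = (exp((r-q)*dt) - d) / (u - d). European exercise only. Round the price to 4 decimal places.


dt = T/N = 0.375000
u = exp(sigma*sqrt(dt)) = 1.069682; d = 1/u = 0.934858
p = (exp((r-q)*dt) - d) / (u - d) = 0.660481
Discount per step: exp(-r*dt) = 0.976652
Stock lattice S(k, i) with i counting down-moves:
  k=0: S(0,0) = 9.9200
  k=1: S(1,0) = 10.6112; S(1,1) = 9.2738
  k=2: S(2,0) = 11.3506; S(2,1) = 9.9200; S(2,2) = 8.6697
  k=3: S(3,0) = 12.1416; S(3,1) = 10.6112; S(3,2) = 9.2738; S(3,3) = 8.1049
  k=4: S(4,0) = 12.9876; S(4,1) = 11.3506; S(4,2) = 9.9200; S(4,3) = 8.6697; S(4,4) = 7.5769
Terminal payoffs V(N, i) = max(S_T - K, 0):
  V(4,0) = 2.907623; V(4,1) = 1.270648; V(4,2) = 0.000000; V(4,3) = 0.000000; V(4,4) = 0.000000
Backward induction: V(k, i) = exp(-r*dt) * [p * V(k+1, i) + (1-p) * V(k+1, i+1)].
  V(3,0) = exp(-r*dt) * [p*2.907623 + (1-p)*1.270648] = 2.296928
  V(3,1) = exp(-r*dt) * [p*1.270648 + (1-p)*0.000000] = 0.819644
  V(3,2) = exp(-r*dt) * [p*0.000000 + (1-p)*0.000000] = 0.000000
  V(3,3) = exp(-r*dt) * [p*0.000000 + (1-p)*0.000000] = 0.000000
  V(2,0) = exp(-r*dt) * [p*2.296928 + (1-p)*0.819644] = 1.753444
  V(2,1) = exp(-r*dt) * [p*0.819644 + (1-p)*0.000000] = 0.528720
  V(2,2) = exp(-r*dt) * [p*0.000000 + (1-p)*0.000000] = 0.000000
  V(1,0) = exp(-r*dt) * [p*1.753444 + (1-p)*0.528720] = 1.306396
  V(1,1) = exp(-r*dt) * [p*0.528720 + (1-p)*0.000000] = 0.341056
  V(0,0) = exp(-r*dt) * [p*1.306396 + (1-p)*0.341056] = 0.955795

Answer: Price = V(0,0) = 0.9558


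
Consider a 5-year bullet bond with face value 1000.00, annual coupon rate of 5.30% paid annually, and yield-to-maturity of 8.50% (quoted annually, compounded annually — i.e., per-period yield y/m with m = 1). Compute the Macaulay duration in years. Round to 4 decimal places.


Answer: Macaulay duration = 4.4831 years

Derivation:
Coupon per period c = face * coupon_rate / m = 53.000000
Periods per year m = 1; per-period yield y/m = 0.085000
Number of cashflows N = 5
Cashflows (t years, CF_t, discount factor 1/(1+y/m)^(m*t), PV):
  t = 1.0000: CF_t = 53.000000, DF = 0.921659, PV = 48.847926
  t = 2.0000: CF_t = 53.000000, DF = 0.849455, PV = 45.021130
  t = 3.0000: CF_t = 53.000000, DF = 0.782908, PV = 41.494129
  t = 4.0000: CF_t = 53.000000, DF = 0.721574, PV = 38.243437
  t = 5.0000: CF_t = 1053.000000, DF = 0.665045, PV = 700.292831
Price P = sum_t PV_t = 873.899453
Macaulay numerator sum_t t * PV_t:
  t * PV_t at t = 1.0000: 48.847926
  t * PV_t at t = 2.0000: 90.042260
  t * PV_t at t = 3.0000: 124.482388
  t * PV_t at t = 4.0000: 152.973748
  t * PV_t at t = 5.0000: 3501.464154
Macaulay duration D = (sum_t t * PV_t) / P = 3917.810476 / 873.899453 = 4.483136


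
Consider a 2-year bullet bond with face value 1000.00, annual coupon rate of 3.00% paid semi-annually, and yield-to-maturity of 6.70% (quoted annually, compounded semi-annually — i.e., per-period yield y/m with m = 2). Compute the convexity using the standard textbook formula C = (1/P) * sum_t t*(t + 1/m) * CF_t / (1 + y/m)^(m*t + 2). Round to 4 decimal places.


Answer: Convexity = 4.5388

Derivation:
Coupon per period c = face * coupon_rate / m = 15.000000
Periods per year m = 2; per-period yield y/m = 0.033500
Number of cashflows N = 4
Cashflows (t years, CF_t, discount factor 1/(1+y/m)^(m*t), PV):
  t = 0.5000: CF_t = 15.000000, DF = 0.967586, PV = 14.513788
  t = 1.0000: CF_t = 15.000000, DF = 0.936222, PV = 14.043336
  t = 1.5000: CF_t = 15.000000, DF = 0.905876, PV = 13.588134
  t = 2.0000: CF_t = 1015.000000, DF = 0.876512, PV = 889.660110
Price P = sum_t PV_t = 931.805368
Convexity numerator sum_t t*(t + 1/m) * CF_t / (1+y/m)^(m*t + 2):
  t = 0.5000: term = 6.794067
  t = 1.0000: term = 19.721530
  t = 1.5000: term = 38.164547
  t = 2.0000: term = 4164.598715
Convexity = (1/P) * sum = 4229.278858 / 931.805368 = 4.538801


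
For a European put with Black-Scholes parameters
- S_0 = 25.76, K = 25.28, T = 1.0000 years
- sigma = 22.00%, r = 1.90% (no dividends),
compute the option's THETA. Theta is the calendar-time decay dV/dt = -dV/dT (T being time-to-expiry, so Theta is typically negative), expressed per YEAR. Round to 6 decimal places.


d1 = 0.2818605998; d2 = 0.0618605998
phi(d1) = 0.3834058340; exp(-qT) = 1.0000000000; exp(-rT) = 0.9811793622
Theta = -S*exp(-qT)*phi(d1)*sigma/(2*sqrt(T)) + r*K*exp(-rT)*N(-d2) - q*S*exp(-qT)*N(-d1)
N(-d1) = 0.3890252009; N(-d2) = 0.4753369221; sqrt(T) = 1.0000000000
Term 1 = -25.7600 * 1.0000000000 * 0.3834058340 * 0.2200 / (2 * 1.0000000000) = -1.0864187712
Term 2 = 0.0190 * 25.2800 * 0.9811793622 * 0.4753369221 = 0.2240168185
Term 3 = 0 (no dividend yield, q = 0)
Theta = -1.0864187712 + (0.2240168185) + (0.0000000000) = -0.862402

Answer: Theta = -0.862402


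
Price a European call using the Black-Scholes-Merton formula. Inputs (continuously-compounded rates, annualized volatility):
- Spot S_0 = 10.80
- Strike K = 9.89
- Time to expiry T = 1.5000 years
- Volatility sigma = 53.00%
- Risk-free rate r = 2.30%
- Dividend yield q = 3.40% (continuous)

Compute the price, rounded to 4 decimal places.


Answer: Price = 2.8906

Derivation:
d1 = (ln(S/K) + (r - q + 0.5*sigma^2) * T) / (sigma * sqrt(T)) = 0.43474128
d2 = d1 - sigma * sqrt(T) = -0.21437351
exp(-rT) = 0.96608834; exp(-qT) = 0.95027867
C = S_0 * exp(-qT) * N(d1) - K * exp(-rT) * N(d2)
N(d1) = 0.66812488; N(d2) = 0.41512790
C = 10.8000 * 0.95027867 * 0.66812488 - 9.8900 * 0.96608834 * 0.41512790 = 2.8906


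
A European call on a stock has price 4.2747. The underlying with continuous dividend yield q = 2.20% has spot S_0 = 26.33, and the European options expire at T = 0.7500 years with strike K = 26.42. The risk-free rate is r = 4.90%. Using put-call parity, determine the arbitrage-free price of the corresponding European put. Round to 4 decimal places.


Answer: Put price = 3.8423

Derivation:
Put-call parity: C - P = S_0 * exp(-qT) - K * exp(-rT).
S_0 * exp(-qT) = 26.3300 * 0.98363538 = 25.89911954
K * exp(-rT) = 26.4200 * 0.96391708 = 25.46668937
P = C - S*exp(-qT) + K*exp(-rT)
P = 4.2747 - 25.89911954 + 25.46668937 = 3.8423


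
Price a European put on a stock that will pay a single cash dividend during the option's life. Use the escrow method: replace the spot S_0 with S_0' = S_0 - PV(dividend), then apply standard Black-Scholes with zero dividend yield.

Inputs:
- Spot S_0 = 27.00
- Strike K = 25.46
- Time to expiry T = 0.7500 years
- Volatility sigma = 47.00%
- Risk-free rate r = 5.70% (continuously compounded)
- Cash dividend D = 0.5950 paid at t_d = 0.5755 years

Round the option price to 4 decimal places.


PV(D) = D * exp(-r * t_d) = 0.5950 * 0.96772870 = 0.57579858
S_0' = S_0 - PV(D) = 27.0000 - 0.57579858 = 26.42420142
d1 = (ln(S_0'/K) + (r + sigma^2/2)*T) / (sigma*sqrt(T)) = 0.39986842
d2 = d1 - sigma*sqrt(T) = -0.00716352
exp(-rT) = 0.95815090
N(-d1) = 0.34462672; N(-d2) = 0.50285781
P = K * exp(-rT) * N(-d2) - S_0' * N(-d1) = 25.4600 * 0.95815090 * 0.50285781 - 26.42420142 * 0.34462672 = 3.1605

Answer: Price = 3.1605


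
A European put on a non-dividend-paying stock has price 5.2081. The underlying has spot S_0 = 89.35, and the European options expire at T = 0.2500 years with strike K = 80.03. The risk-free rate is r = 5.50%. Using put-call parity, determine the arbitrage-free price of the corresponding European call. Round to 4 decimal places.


Put-call parity: C - P = S_0 * exp(-qT) - K * exp(-rT).
S_0 * exp(-qT) = 89.3500 * 1.00000000 = 89.35000000
K * exp(-rT) = 80.0300 * 0.98634410 = 78.93711828
C = P + S*exp(-qT) - K*exp(-rT)
C = 5.2081 + 89.35000000 - 78.93711828 = 15.6210

Answer: Call price = 15.6210


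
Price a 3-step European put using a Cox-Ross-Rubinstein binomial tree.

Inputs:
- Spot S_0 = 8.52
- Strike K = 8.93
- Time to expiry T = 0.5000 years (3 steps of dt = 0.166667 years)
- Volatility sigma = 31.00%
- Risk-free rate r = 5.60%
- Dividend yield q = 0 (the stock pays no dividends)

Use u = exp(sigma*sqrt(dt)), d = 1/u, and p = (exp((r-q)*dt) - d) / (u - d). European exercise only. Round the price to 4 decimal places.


Answer: Price = V(0,0) = 0.8782

Derivation:
dt = T/N = 0.166667
u = exp(sigma*sqrt(dt)) = 1.134914; d = 1/u = 0.881124
p = (exp((r-q)*dt) - d) / (u - d) = 0.505351
Discount per step: exp(-r*dt) = 0.990710
Stock lattice S(k, i) with i counting down-moves:
  k=0: S(0,0) = 8.5200
  k=1: S(1,0) = 9.6695; S(1,1) = 7.5072
  k=2: S(2,0) = 10.9740; S(2,1) = 8.5200; S(2,2) = 6.6148
  k=3: S(3,0) = 12.4546; S(3,1) = 9.6695; S(3,2) = 7.5072; S(3,3) = 5.8284
Terminal payoffs V(N, i) = max(K - S_T, 0):
  V(3,0) = 0.000000; V(3,1) = 0.000000; V(3,2) = 1.422824; V(3,3) = 3.101583
Backward induction: V(k, i) = exp(-r*dt) * [p * V(k+1, i) + (1-p) * V(k+1, i+1)].
  V(2,0) = exp(-r*dt) * [p*0.000000 + (1-p)*0.000000] = 0.000000
  V(2,1) = exp(-r*dt) * [p*0.000000 + (1-p)*1.422824] = 0.697260
  V(2,2) = exp(-r*dt) * [p*1.422824 + (1-p)*3.101583] = 2.232288
  V(1,0) = exp(-r*dt) * [p*0.000000 + (1-p)*0.697260] = 0.341695
  V(1,1) = exp(-r*dt) * [p*0.697260 + (1-p)*2.232288] = 1.443029
  V(0,0) = exp(-r*dt) * [p*0.341695 + (1-p)*1.443029] = 0.878234


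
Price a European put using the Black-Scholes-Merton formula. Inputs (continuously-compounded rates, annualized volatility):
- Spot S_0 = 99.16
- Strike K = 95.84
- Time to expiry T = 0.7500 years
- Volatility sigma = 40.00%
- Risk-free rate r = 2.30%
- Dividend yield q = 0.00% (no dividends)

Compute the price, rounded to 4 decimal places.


Answer: Price = 10.9590

Derivation:
d1 = (ln(S/K) + (r - q + 0.5*sigma^2) * T) / (sigma * sqrt(T)) = 0.32130863
d2 = d1 - sigma * sqrt(T) = -0.02510154
exp(-rT) = 0.98289793; exp(-qT) = 1.00000000
P = K * exp(-rT) * N(-d2) - S_0 * exp(-qT) * N(-d1)
N(-d1) = 0.37398826; N(-d2) = 0.51001301
P = 95.8400 * 0.98289793 * 0.51001301 - 99.1600 * 1.00000000 * 0.37398826 = 10.9590


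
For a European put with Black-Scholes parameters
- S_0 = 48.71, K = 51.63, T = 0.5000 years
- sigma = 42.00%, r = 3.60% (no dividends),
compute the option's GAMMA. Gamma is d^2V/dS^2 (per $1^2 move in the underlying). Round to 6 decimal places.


d1 = 0.0130695184; d2 = -0.2839153297
phi(d1) = 0.3989082097; exp(-qT) = 1.0000000000; exp(-rT) = 0.9821610324
Gamma = exp(-qT) * phi(d1) / (S * sigma * sqrt(T)) = 1.0000000000 * 0.3989082097 / (48.7100 * 0.4200 * 0.7071067812) = 0.027575

Answer: Gamma = 0.027575


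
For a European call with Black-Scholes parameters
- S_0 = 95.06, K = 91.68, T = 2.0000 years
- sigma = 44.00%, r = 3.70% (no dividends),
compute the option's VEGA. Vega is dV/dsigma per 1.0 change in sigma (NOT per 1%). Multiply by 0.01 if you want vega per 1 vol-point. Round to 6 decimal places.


d1 = 0.4882315487; d2 = -0.1340224187
phi(d1) = 0.3541185426; exp(-qT) = 1.0000000000; exp(-rT) = 0.9286716938
Vega = S * exp(-qT) * phi(d1) * sqrt(T) = 95.0600 * 1.0000000000 * 0.3541185426 * 1.4142135624 = 47.605976

Answer: Vega = 47.605976


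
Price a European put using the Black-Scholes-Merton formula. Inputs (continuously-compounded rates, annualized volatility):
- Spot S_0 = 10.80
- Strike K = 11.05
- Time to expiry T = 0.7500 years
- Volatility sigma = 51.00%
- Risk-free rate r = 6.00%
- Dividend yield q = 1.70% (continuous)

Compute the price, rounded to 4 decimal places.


Answer: Price = 1.8057

Derivation:
d1 = (ln(S/K) + (r - q + 0.5*sigma^2) * T) / (sigma * sqrt(T)) = 0.24204155
d2 = d1 - sigma * sqrt(T) = -0.19963141
exp(-rT) = 0.95599748; exp(-qT) = 0.98733094
P = K * exp(-rT) * N(-d2) - S_0 * exp(-qT) * N(-d1)
N(-d1) = 0.40437398; N(-d2) = 0.57911557
P = 11.0500 * 0.95599748 * 0.57911557 - 10.8000 * 0.98733094 * 0.40437398 = 1.8057


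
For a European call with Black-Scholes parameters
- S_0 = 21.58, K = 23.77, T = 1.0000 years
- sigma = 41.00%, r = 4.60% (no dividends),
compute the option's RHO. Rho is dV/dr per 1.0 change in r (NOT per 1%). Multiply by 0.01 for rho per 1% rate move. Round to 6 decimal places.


d1 = 0.0814455572; d2 = -0.3285544428
phi(d1) = 0.3976213046; exp(-qT) = 1.0000000000; exp(-rT) = 0.9550419622
N(d2) = 0.3712462436
Rho = K*T*exp(-rT)*N(d2) = 23.7700 * 1.0000 * 0.9550419622 * 0.3712462436 = 8.427790

Answer: Rho = 8.427790


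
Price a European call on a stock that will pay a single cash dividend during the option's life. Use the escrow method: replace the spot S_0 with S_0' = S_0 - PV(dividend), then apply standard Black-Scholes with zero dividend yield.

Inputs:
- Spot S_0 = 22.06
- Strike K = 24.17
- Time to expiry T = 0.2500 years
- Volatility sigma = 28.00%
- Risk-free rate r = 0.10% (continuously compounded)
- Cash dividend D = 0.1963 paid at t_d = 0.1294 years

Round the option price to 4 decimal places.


PV(D) = D * exp(-r * t_d) = 0.1963 * 0.99987061 = 0.19627460
S_0' = S_0 - PV(D) = 22.0600 - 0.19627460 = 21.86372540
d1 = (ln(S_0'/K) + (r + sigma^2/2)*T) / (sigma*sqrt(T)) = -0.64452361
d2 = d1 - sigma*sqrt(T) = -0.78452361
exp(-rT) = 0.99975003
N(d1) = 0.25961798; N(d2) = 0.21636647
C = S_0' * N(d1) - K * exp(-rT) * N(d2) = 21.86372540 * 0.25961798 - 24.1700 * 0.99975003 * 0.21636647 = 0.4479

Answer: Price = 0.4479


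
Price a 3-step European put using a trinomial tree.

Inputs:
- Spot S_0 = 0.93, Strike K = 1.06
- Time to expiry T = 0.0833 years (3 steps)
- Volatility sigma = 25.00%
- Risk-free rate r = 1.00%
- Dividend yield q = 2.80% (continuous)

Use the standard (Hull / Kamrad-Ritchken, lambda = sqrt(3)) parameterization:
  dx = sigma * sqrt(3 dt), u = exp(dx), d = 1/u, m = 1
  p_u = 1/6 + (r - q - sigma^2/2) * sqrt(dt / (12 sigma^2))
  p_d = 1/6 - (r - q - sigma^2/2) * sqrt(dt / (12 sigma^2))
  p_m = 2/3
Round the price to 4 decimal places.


dt = T/N = 0.027767; dx = sigma*sqrt(3*dt) = 0.072154
u = exp(dx) = 1.074821; d = 1/u = 0.930387
p_u = 0.157190, p_m = 0.666667, p_d = 0.176143
Discount per step: exp(-r*dt) = 0.999722
Stock lattice S(k, j) with j the centered position index:
  k=0: S(0,+0) = 0.9300
  k=1: S(1,-1) = 0.8653; S(1,+0) = 0.9300; S(1,+1) = 0.9996
  k=2: S(2,-2) = 0.8050; S(2,-1) = 0.8653; S(2,+0) = 0.9300; S(2,+1) = 0.9996; S(2,+2) = 1.0744
  k=3: S(3,-3) = 0.7490; S(3,-2) = 0.8050; S(3,-1) = 0.8653; S(3,+0) = 0.9300; S(3,+1) = 0.9996; S(3,+2) = 1.0744; S(3,+3) = 1.1548
Terminal payoffs V(N, j) = max(K - S_T, 0):
  V(3,-3) = 0.311013; V(3,-2) = 0.254973; V(3,-1) = 0.194740; V(3,+0) = 0.130000; V(3,+1) = 0.060416; V(3,+2) = 0.000000; V(3,+3) = 0.000000
Backward induction: V(k, j) = exp(-r*dt) * [p_u * V(k+1, j+1) + p_m * V(k+1, j) + p_d * V(k+1, j-1)]
  V(2,-2) = exp(-r*dt) * [p_u*0.194740 + p_m*0.254973 + p_d*0.311013] = 0.255305
  V(2,-1) = exp(-r*dt) * [p_u*0.130000 + p_m*0.194740 + p_d*0.254973] = 0.195119
  V(2,+0) = exp(-r*dt) * [p_u*0.060416 + p_m*0.130000 + p_d*0.194740] = 0.130429
  V(2,+1) = exp(-r*dt) * [p_u*0.000000 + p_m*0.060416 + p_d*0.130000] = 0.063159
  V(2,+2) = exp(-r*dt) * [p_u*0.000000 + p_m*0.000000 + p_d*0.060416] = 0.010639
  V(1,-1) = exp(-r*dt) * [p_u*0.130429 + p_m*0.195119 + p_d*0.255305] = 0.195497
  V(1,+0) = exp(-r*dt) * [p_u*0.063159 + p_m*0.130429 + p_d*0.195119] = 0.131213
  V(1,+1) = exp(-r*dt) * [p_u*0.010639 + p_m*0.063159 + p_d*0.130429] = 0.066734
  V(0,+0) = exp(-r*dt) * [p_u*0.066734 + p_m*0.131213 + p_d*0.195497] = 0.132364

Answer: Price = V(0,0) = 0.1324


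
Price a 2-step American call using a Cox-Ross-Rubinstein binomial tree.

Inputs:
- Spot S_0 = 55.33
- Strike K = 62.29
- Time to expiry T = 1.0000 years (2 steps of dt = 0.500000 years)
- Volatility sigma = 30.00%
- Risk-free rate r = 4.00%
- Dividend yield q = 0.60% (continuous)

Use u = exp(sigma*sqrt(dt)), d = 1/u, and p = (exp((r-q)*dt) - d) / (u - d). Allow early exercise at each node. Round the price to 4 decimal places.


Answer: Price = V(0,0) = 5.0827

Derivation:
dt = T/N = 0.500000
u = exp(sigma*sqrt(dt)) = 1.236311; d = 1/u = 0.808858
p = (exp((r-q)*dt) - d) / (u - d) = 0.487275
Discount per step: exp(-r*dt) = 0.980199
Stock lattice S(k, i) with i counting down-moves:
  k=0: S(0,0) = 55.3300
  k=1: S(1,0) = 68.4051; S(1,1) = 44.7541
  k=2: S(2,0) = 84.5700; S(2,1) = 55.3300; S(2,2) = 36.1997
Terminal payoffs V(N, i) = max(S_T - K, 0):
  V(2,0) = 22.279977; V(2,1) = 0.000000; V(2,2) = 0.000000
Backward induction: V(k, i) = exp(-r*dt) * [p * V(k+1, i) + (1-p) * V(k+1, i+1)]; then take max(V_cont, immediate exercise) for American.
  V(1,0) = exp(-r*dt) * [p*22.279977 + (1-p)*0.000000] = 10.641512; exercise = 6.115094; V(1,0) = max -> 10.641512
  V(1,1) = exp(-r*dt) * [p*0.000000 + (1-p)*0.000000] = 0.000000; exercise = 0.000000; V(1,1) = max -> 0.000000
  V(0,0) = exp(-r*dt) * [p*10.641512 + (1-p)*0.000000] = 5.082670; exercise = 0.000000; V(0,0) = max -> 5.082670


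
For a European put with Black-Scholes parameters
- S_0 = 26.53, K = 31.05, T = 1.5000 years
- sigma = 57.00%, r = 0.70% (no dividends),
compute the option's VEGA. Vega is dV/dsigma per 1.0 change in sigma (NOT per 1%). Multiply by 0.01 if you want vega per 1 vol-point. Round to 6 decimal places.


d1 = 0.1387361765; d2 = -0.5593684002
phi(d1) = 0.3951213301; exp(-qT) = 1.0000000000; exp(-rT) = 0.9895549326
Vega = S * exp(-qT) * phi(d1) * sqrt(T) = 26.5300 * 1.0000000000 * 0.3951213301 * 1.2247448714 = 12.838472

Answer: Vega = 12.838472


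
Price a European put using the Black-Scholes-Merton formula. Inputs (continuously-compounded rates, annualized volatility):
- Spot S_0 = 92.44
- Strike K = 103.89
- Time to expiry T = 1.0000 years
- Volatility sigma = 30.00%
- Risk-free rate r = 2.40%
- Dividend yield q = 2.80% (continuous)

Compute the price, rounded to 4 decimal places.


Answer: Price = 18.0788

Derivation:
d1 = (ln(S/K) + (r - q + 0.5*sigma^2) * T) / (sigma * sqrt(T)) = -0.25257621
d2 = d1 - sigma * sqrt(T) = -0.55257621
exp(-rT) = 0.97628571; exp(-qT) = 0.97238837
P = K * exp(-rT) * N(-d2) - S_0 * exp(-qT) * N(-d1)
N(-d1) = 0.59970214; N(-d2) = 0.70972318
P = 103.8900 * 0.97628571 * 0.70972318 - 92.4400 * 0.97238837 * 0.59970214 = 18.0788


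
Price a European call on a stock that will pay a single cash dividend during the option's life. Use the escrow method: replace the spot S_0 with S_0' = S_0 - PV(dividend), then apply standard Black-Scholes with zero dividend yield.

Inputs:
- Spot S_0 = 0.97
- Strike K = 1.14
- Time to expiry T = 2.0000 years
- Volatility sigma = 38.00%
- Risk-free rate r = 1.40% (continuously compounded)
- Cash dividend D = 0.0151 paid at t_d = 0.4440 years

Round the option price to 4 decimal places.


Answer: Price = 0.1499

Derivation:
PV(D) = D * exp(-r * t_d) = 0.0151 * 0.99380328 = 0.01500643
S_0' = S_0 - PV(D) = 0.9700 - 0.01500643 = 0.95499357
d1 = (ln(S_0'/K) + (r + sigma^2/2)*T) / (sigma*sqrt(T)) = -0.00870659
d2 = d1 - sigma*sqrt(T) = -0.54610775
exp(-rT) = 0.97238837
N(d1) = 0.49652662; N(d2) = 0.29249594
C = S_0' * N(d1) - K * exp(-rT) * N(d2) = 0.95499357 * 0.49652662 - 1.1400 * 0.97238837 * 0.29249594 = 0.1499


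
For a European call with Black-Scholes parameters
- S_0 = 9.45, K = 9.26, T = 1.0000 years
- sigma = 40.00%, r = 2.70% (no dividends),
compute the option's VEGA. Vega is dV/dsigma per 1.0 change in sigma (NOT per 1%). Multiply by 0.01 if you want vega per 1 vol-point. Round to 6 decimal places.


d1 = 0.3182767321; d2 = -0.0817232679
phi(d1) = 0.3792390355; exp(-qT) = 1.0000000000; exp(-rT) = 0.9733612415
Vega = S * exp(-qT) * phi(d1) * sqrt(T) = 9.4500 * 1.0000000000 * 0.3792390355 * 1.0000000000 = 3.583809

Answer: Vega = 3.583809


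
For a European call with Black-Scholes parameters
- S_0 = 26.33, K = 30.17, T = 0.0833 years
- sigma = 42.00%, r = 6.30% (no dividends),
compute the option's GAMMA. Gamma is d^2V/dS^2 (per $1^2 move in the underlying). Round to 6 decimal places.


Answer: Gamma = 0.074359

Derivation:
d1 = -1.0191785810; d2 = -1.1403978864
phi(d1) = 0.2373306356; exp(-qT) = 1.0000000000; exp(-rT) = 0.9947658462
Gamma = exp(-qT) * phi(d1) / (S * sigma * sqrt(T)) = 1.0000000000 * 0.2373306356 / (26.3300 * 0.4200 * 0.2886173938) = 0.074359


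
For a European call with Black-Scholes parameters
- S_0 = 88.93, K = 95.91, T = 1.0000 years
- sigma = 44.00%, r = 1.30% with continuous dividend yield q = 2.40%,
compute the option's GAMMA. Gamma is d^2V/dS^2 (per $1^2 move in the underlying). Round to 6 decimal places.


d1 = 0.0232711174; d2 = -0.4167288826
phi(d1) = 0.3988342724; exp(-qT) = 0.9762857098; exp(-rT) = 0.9870841350
Gamma = exp(-qT) * phi(d1) / (S * sigma * sqrt(T)) = 0.9762857098 * 0.3988342724 / (88.9300 * 0.4400 * 1.0000000000) = 0.009951

Answer: Gamma = 0.009951


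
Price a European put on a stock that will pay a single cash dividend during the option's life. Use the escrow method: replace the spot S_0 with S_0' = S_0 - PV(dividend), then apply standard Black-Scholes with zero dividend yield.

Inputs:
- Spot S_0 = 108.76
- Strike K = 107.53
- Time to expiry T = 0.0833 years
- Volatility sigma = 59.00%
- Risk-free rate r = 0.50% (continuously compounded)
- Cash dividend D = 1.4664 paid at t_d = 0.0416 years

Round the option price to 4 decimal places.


Answer: Price = 7.3826

Derivation:
PV(D) = D * exp(-r * t_d) = 1.4664 * 0.99979202 = 1.46609502
S_0' = S_0 - PV(D) = 108.7600 - 1.46609502 = 107.29390498
d1 = (ln(S_0'/K) + (r + sigma^2/2)*T) / (sigma*sqrt(T)) = 0.07468001
d2 = d1 - sigma*sqrt(T) = -0.09560425
exp(-rT) = 0.99958359
N(-d1) = 0.47023465; N(-d2) = 0.53808255
P = K * exp(-rT) * N(-d2) - S_0' * N(-d1) = 107.5300 * 0.99958359 * 0.53808255 - 107.29390498 * 0.47023465 = 7.3826


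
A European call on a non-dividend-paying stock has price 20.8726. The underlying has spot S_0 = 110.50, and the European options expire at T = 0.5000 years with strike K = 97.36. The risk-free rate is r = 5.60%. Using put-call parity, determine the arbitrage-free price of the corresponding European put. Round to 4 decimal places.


Answer: Put price = 5.0443

Derivation:
Put-call parity: C - P = S_0 * exp(-qT) - K * exp(-rT).
S_0 * exp(-qT) = 110.5000 * 1.00000000 = 110.50000000
K * exp(-rT) = 97.3600 * 0.97238837 = 94.67173139
P = C - S*exp(-qT) + K*exp(-rT)
P = 20.8726 - 110.50000000 + 94.67173139 = 5.0443


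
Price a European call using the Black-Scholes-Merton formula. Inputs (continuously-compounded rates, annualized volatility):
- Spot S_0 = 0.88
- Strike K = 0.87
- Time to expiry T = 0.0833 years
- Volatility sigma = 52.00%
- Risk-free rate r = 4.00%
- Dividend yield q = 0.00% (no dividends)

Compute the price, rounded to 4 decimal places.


Answer: Price = 0.0590

Derivation:
d1 = (ln(S/K) + (r - q + 0.5*sigma^2) * T) / (sigma * sqrt(T)) = 0.17339202
d2 = d1 - sigma * sqrt(T) = 0.02331098
exp(-rT) = 0.99667354; exp(-qT) = 1.00000000
C = S_0 * exp(-qT) * N(d1) - K * exp(-rT) * N(d2)
N(d1) = 0.56882835; N(d2) = 0.50929889
C = 0.8800 * 1.00000000 * 0.56882835 - 0.8700 * 0.99667354 * 0.50929889 = 0.0590


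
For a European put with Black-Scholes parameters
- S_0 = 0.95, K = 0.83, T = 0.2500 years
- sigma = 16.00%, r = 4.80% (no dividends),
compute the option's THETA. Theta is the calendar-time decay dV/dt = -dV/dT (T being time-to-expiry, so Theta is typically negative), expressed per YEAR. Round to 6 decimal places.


d1 = 1.8779535475; d2 = 1.7979535475
phi(d1) = 0.0684060987; exp(-qT) = 1.0000000000; exp(-rT) = 0.9880717129
Theta = -S*exp(-qT)*phi(d1)*sigma/(2*sqrt(T)) + r*K*exp(-rT)*N(-d2) - q*S*exp(-qT)*N(-d1)
N(-d1) = 0.0301937600; N(-d2) = 0.0360921847; sqrt(T) = 0.5000000000
Term 1 = -0.9500 * 1.0000000000 * 0.0684060987 * 0.1600 / (2 * 0.5000000000) = -0.0103977270
Term 2 = 0.0480 * 0.8300 * 0.9880717129 * 0.0360921847 = 0.0014207608
Term 3 = 0 (no dividend yield, q = 0)
Theta = -0.0103977270 + (0.0014207608) + (0.0000000000) = -0.008977

Answer: Theta = -0.008977


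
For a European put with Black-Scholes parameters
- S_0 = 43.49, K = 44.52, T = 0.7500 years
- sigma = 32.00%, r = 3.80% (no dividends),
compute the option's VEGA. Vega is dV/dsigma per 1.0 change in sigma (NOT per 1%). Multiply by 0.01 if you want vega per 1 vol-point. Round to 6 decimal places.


d1 = 0.1569400419; d2 = -0.1201880873
phi(d1) = 0.3940593992; exp(-qT) = 1.0000000000; exp(-rT) = 0.9719022941
Vega = S * exp(-qT) * phi(d1) * sqrt(T) = 43.4900 * 1.0000000000 * 0.3940593992 * 0.8660254038 = 14.841634

Answer: Vega = 14.841634


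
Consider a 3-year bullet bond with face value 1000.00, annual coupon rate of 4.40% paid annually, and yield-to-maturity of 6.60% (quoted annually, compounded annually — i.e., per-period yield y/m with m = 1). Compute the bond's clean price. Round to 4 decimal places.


Coupon per period c = face * coupon_rate / m = 44.000000
Periods per year m = 1; per-period yield y/m = 0.066000
Number of cashflows N = 3
Cashflows (t years, CF_t, discount factor 1/(1+y/m)^(m*t), PV):
  t = 1.0000: CF_t = 44.000000, DF = 0.938086, PV = 41.275797
  t = 2.0000: CF_t = 44.000000, DF = 0.880006, PV = 38.720260
  t = 3.0000: CF_t = 1044.000000, DF = 0.825521, PV = 861.844441
Price P = sum_t PV_t = 941.840498

Answer: Price = 941.8405


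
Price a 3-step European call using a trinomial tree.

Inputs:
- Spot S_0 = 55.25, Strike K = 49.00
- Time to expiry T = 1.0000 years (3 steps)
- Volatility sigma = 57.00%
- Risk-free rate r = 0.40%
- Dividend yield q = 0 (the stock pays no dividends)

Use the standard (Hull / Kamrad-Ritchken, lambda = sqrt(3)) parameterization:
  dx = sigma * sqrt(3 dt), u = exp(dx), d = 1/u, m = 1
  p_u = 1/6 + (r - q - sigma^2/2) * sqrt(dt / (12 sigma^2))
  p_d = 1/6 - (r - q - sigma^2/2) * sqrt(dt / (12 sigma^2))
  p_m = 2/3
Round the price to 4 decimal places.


dt = T/N = 0.333333; dx = sigma*sqrt(3*dt) = 0.570000
u = exp(dx) = 1.768267; d = 1/u = 0.565525
p_u = 0.120336, p_m = 0.666667, p_d = 0.212997
Discount per step: exp(-r*dt) = 0.998668
Stock lattice S(k, j) with j the centered position index:
  k=0: S(0,+0) = 55.2500
  k=1: S(1,-1) = 31.2453; S(1,+0) = 55.2500; S(1,+1) = 97.6968
  k=2: S(2,-2) = 17.6700; S(2,-1) = 31.2453; S(2,+0) = 55.2500; S(2,+1) = 97.6968; S(2,+2) = 172.7540
  k=3: S(3,-3) = 9.9928; S(3,-2) = 17.6700; S(3,-1) = 31.2453; S(3,+0) = 55.2500; S(3,+1) = 97.6968; S(3,+2) = 172.7540; S(3,+3) = 305.4751
Terminal payoffs V(N, j) = max(S_T - K, 0):
  V(3,-3) = 0.000000; V(3,-2) = 0.000000; V(3,-1) = 0.000000; V(3,+0) = 6.250000; V(3,+1) = 48.696755; V(3,+2) = 123.753952; V(3,+3) = 256.475122
Backward induction: V(k, j) = exp(-r*dt) * [p_u * V(k+1, j+1) + p_m * V(k+1, j) + p_d * V(k+1, j-1)]
  V(2,-2) = exp(-r*dt) * [p_u*0.000000 + p_m*0.000000 + p_d*0.000000] = 0.000000
  V(2,-1) = exp(-r*dt) * [p_u*6.250000 + p_m*0.000000 + p_d*0.000000] = 0.751099
  V(2,+0) = exp(-r*dt) * [p_u*48.696755 + p_m*6.250000 + p_d*0.000000] = 10.013292
  V(2,+1) = exp(-r*dt) * [p_u*123.753952 + p_m*48.696755 + p_d*6.250000] = 48.622948
  V(2,+2) = exp(-r*dt) * [p_u*256.475122 + p_m*123.753952 + p_d*48.696755] = 123.573283
  V(1,-1) = exp(-r*dt) * [p_u*10.013292 + p_m*0.751099 + p_d*0.000000] = 1.703422
  V(1,+0) = exp(-r*dt) * [p_u*48.622948 + p_m*10.013292 + p_d*0.751099] = 12.669709
  V(1,+1) = exp(-r*dt) * [p_u*123.573283 + p_m*48.622948 + p_d*10.013292] = 49.352600
  V(0,+0) = exp(-r*dt) * [p_u*49.352600 + p_m*12.669709 + p_d*1.703422] = 14.728553

Answer: Price = V(0,0) = 14.7286


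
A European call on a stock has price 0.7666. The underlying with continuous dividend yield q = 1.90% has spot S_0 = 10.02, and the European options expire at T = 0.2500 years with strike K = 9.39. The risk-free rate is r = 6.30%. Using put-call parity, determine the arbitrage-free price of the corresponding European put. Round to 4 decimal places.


Put-call parity: C - P = S_0 * exp(-qT) - K * exp(-rT).
S_0 * exp(-qT) = 10.0200 * 0.99526126 = 9.97251786
K * exp(-rT) = 9.3900 * 0.98437338 = 9.24326606
P = C - S*exp(-qT) + K*exp(-rT)
P = 0.7666 - 9.97251786 + 9.24326606 = 0.0373

Answer: Put price = 0.0373


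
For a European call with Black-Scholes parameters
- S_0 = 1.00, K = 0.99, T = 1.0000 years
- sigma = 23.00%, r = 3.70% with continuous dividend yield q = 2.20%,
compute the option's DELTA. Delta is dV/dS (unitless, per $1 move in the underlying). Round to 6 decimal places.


Answer: Delta = 0.575781

Derivation:
d1 = 0.2239145037; d2 = -0.0060854963
phi(d1) = 0.3890655713; exp(-qT) = 0.9782402351; exp(-rT) = 0.9636761353
N(d1) = 0.5885880850
Delta = exp(-qT) * N(d1) = 0.9782402351 * 0.5885880850 = 0.575781


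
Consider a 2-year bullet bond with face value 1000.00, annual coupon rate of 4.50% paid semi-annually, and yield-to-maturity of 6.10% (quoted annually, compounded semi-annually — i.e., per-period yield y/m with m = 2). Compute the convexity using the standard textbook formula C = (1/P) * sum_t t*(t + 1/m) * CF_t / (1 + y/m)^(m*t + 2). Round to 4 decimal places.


Answer: Convexity = 4.5012

Derivation:
Coupon per period c = face * coupon_rate / m = 22.500000
Periods per year m = 2; per-period yield y/m = 0.030500
Number of cashflows N = 4
Cashflows (t years, CF_t, discount factor 1/(1+y/m)^(m*t), PV):
  t = 0.5000: CF_t = 22.500000, DF = 0.970403, PV = 21.834061
  t = 1.0000: CF_t = 22.500000, DF = 0.941681, PV = 21.187832
  t = 1.5000: CF_t = 22.500000, DF = 0.913810, PV = 20.560730
  t = 2.0000: CF_t = 1022.500000, DF = 0.886764, PV = 906.716110
Price P = sum_t PV_t = 970.298734
Convexity numerator sum_t t*(t + 1/m) * CF_t / (1+y/m)^(m*t + 2):
  t = 0.5000: term = 10.280365
  t = 1.0000: term = 29.928282
  t = 1.5000: term = 58.084973
  t = 2.0000: term = 4269.188632
Convexity = (1/P) * sum = 4367.482252 / 970.298734 = 4.501173


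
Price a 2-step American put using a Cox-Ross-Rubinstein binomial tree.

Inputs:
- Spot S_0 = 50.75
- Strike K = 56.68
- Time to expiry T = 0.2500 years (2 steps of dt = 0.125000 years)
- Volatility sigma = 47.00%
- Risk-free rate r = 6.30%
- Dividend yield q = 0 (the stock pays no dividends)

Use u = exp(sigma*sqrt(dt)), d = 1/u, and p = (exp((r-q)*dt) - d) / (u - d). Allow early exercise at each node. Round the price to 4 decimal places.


Answer: Price = V(0,0) = 8.4951

Derivation:
dt = T/N = 0.125000
u = exp(sigma*sqrt(dt)) = 1.180774; d = 1/u = 0.846902
p = (exp((r-q)*dt) - d) / (u - d) = 0.482233
Discount per step: exp(-r*dt) = 0.992156
Stock lattice S(k, i) with i counting down-moves:
  k=0: S(0,0) = 50.7500
  k=1: S(1,0) = 59.9243; S(1,1) = 42.9803
  k=2: S(2,0) = 70.7570; S(2,1) = 50.7500; S(2,2) = 36.4001
Terminal payoffs V(N, i) = max(K - S_T, 0):
  V(2,0) = 0.000000; V(2,1) = 5.930000; V(2,2) = 20.279903
Backward induction: V(k, i) = exp(-r*dt) * [p * V(k+1, i) + (1-p) * V(k+1, i+1)]; then take max(V_cont, immediate exercise) for American.
  V(1,0) = exp(-r*dt) * [p*0.000000 + (1-p)*5.930000] = 3.046275; exercise = 0.000000; V(1,0) = max -> 3.046275
  V(1,1) = exp(-r*dt) * [p*5.930000 + (1-p)*20.279903] = 13.255113; exercise = 13.699715; V(1,1) = max -> 13.699715
  V(0,0) = exp(-r*dt) * [p*3.046275 + (1-p)*13.699715] = 8.495113; exercise = 5.930000; V(0,0) = max -> 8.495113


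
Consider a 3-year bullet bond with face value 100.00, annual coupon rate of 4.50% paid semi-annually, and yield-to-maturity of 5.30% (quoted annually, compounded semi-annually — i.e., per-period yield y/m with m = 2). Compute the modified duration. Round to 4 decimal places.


Coupon per period c = face * coupon_rate / m = 2.250000
Periods per year m = 2; per-period yield y/m = 0.026500
Number of cashflows N = 6
Cashflows (t years, CF_t, discount factor 1/(1+y/m)^(m*t), PV):
  t = 0.5000: CF_t = 2.250000, DF = 0.974184, PV = 2.191914
  t = 1.0000: CF_t = 2.250000, DF = 0.949035, PV = 2.135328
  t = 1.5000: CF_t = 2.250000, DF = 0.924535, PV = 2.080203
  t = 2.0000: CF_t = 2.250000, DF = 0.900667, PV = 2.026500
  t = 2.5000: CF_t = 2.250000, DF = 0.877415, PV = 1.974185
  t = 3.0000: CF_t = 102.250000, DF = 0.854764, PV = 87.399630
Price P = sum_t PV_t = 97.807760
First compute Macaulay numerator sum_t t * PV_t:
  t * PV_t at t = 0.5000: 1.095957
  t * PV_t at t = 1.0000: 2.135328
  t * PV_t at t = 1.5000: 3.120304
  t * PV_t at t = 2.0000: 4.053001
  t * PV_t at t = 2.5000: 4.935461
  t * PV_t at t = 3.0000: 262.198890
Macaulay duration D = 277.538942 / 97.807760 = 2.837596
Modified duration = D / (1 + y/m) = 2.837596 / (1 + 0.026500) = 2.764341

Answer: Modified duration = 2.7643


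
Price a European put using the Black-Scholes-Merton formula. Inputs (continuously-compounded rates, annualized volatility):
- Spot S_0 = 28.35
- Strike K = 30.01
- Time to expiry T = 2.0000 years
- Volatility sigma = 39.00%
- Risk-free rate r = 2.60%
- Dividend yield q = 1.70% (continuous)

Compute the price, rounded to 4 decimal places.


Answer: Price = 6.6302

Derivation:
d1 = (ln(S/K) + (r - q + 0.5*sigma^2) * T) / (sigma * sqrt(T)) = 0.20523570
d2 = d1 - sigma * sqrt(T) = -0.34630759
exp(-rT) = 0.94932887; exp(-qT) = 0.96657150
P = K * exp(-rT) * N(-d2) - S_0 * exp(-qT) * N(-d1)
N(-d1) = 0.41869399; N(-d2) = 0.63544422
P = 30.0100 * 0.94932887 * 0.63544422 - 28.3500 * 0.96657150 * 0.41869399 = 6.6302


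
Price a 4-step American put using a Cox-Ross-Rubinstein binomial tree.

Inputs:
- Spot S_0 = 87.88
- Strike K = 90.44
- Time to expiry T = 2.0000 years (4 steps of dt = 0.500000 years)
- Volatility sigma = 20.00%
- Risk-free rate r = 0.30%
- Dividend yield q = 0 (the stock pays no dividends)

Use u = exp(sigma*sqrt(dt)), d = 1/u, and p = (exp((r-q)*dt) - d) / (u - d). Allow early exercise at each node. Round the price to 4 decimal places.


Answer: Price = V(0,0) = 10.9735

Derivation:
dt = T/N = 0.500000
u = exp(sigma*sqrt(dt)) = 1.151910; d = 1/u = 0.868123
p = (exp((r-q)*dt) - d) / (u - d) = 0.469993
Discount per step: exp(-r*dt) = 0.998501
Stock lattice S(k, i) with i counting down-moves:
  k=0: S(0,0) = 87.8800
  k=1: S(1,0) = 101.2298; S(1,1) = 76.2907
  k=2: S(2,0) = 116.6077; S(2,1) = 87.8800; S(2,2) = 66.2297
  k=3: S(3,0) = 134.3215; S(3,1) = 101.2298; S(3,2) = 76.2907; S(3,3) = 57.4956
  k=4: S(4,0) = 154.7263; S(4,1) = 116.6077; S(4,2) = 87.8800; S(4,3) = 66.2297; S(4,4) = 49.9133
Terminal payoffs V(N, i) = max(K - S_T, 0):
  V(4,0) = 0.000000; V(4,1) = 0.000000; V(4,2) = 2.560000; V(4,3) = 24.210265; V(4,4) = 40.526734
Backward induction: V(k, i) = exp(-r*dt) * [p * V(k+1, i) + (1-p) * V(k+1, i+1)]; then take max(V_cont, immediate exercise) for American.
  V(3,0) = exp(-r*dt) * [p*0.000000 + (1-p)*0.000000] = 0.000000; exercise = 0.000000; V(3,0) = max -> 0.000000
  V(3,1) = exp(-r*dt) * [p*0.000000 + (1-p)*2.560000] = 1.354784; exercise = 0.000000; V(3,1) = max -> 1.354784
  V(3,2) = exp(-r*dt) * [p*2.560000 + (1-p)*24.210265] = 14.013753; exercise = 14.149312; V(3,2) = max -> 14.149312
  V(3,3) = exp(-r*dt) * [p*24.210265 + (1-p)*40.526734] = 32.808856; exercise = 32.944414; V(3,3) = max -> 32.944414
  V(2,0) = exp(-r*dt) * [p*0.000000 + (1-p)*1.354784] = 0.716969; exercise = 0.000000; V(2,0) = max -> 0.716969
  V(2,1) = exp(-r*dt) * [p*1.354784 + (1-p)*14.149312] = 8.123777; exercise = 2.560000; V(2,1) = max -> 8.123777
  V(2,2) = exp(-r*dt) * [p*14.149312 + (1-p)*32.944414] = 24.074706; exercise = 24.210265; V(2,2) = max -> 24.210265
  V(1,0) = exp(-r*dt) * [p*0.716969 + (1-p)*8.123777] = 4.635669; exercise = 0.000000; V(1,0) = max -> 4.635669
  V(1,1) = exp(-r*dt) * [p*8.123777 + (1-p)*24.210265] = 16.624771; exercise = 14.149312; V(1,1) = max -> 16.624771
  V(0,0) = exp(-r*dt) * [p*4.635669 + (1-p)*16.624771] = 10.973503; exercise = 2.560000; V(0,0) = max -> 10.973503


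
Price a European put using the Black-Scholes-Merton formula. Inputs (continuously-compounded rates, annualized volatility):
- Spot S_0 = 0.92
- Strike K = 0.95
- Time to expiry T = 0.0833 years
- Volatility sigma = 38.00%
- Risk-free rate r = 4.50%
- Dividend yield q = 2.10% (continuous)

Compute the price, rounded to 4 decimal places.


d1 = (ln(S/K) + (r - q + 0.5*sigma^2) * T) / (sigma * sqrt(T)) = -0.21951165
d2 = d1 - sigma * sqrt(T) = -0.32918626
exp(-rT) = 0.99625852; exp(-qT) = 0.99825223
P = K * exp(-rT) * N(-d2) - S_0 * exp(-qT) * N(-d1)
N(-d1) = 0.58687425; N(-d2) = 0.62899255
P = 0.9500 * 0.99625852 * 0.62899255 - 0.9200 * 0.99825223 * 0.58687425 = 0.0563

Answer: Price = 0.0563


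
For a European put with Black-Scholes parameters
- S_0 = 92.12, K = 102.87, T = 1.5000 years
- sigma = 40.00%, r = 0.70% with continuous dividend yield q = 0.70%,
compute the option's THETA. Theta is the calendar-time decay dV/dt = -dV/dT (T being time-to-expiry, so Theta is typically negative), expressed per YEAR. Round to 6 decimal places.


d1 = 0.0196490307; d2 = -0.4702489179
phi(d1) = 0.3988652751; exp(-qT) = 0.9895549326; exp(-rT) = 0.9895549326
Theta = -S*exp(-qT)*phi(d1)*sigma/(2*sqrt(T)) + r*K*exp(-rT)*N(-d2) - q*S*exp(-qT)*N(-d1)
N(-d1) = 0.4921616753; N(-d2) = 0.6809114058; sqrt(T) = 1.2247448714
Term 1 = -92.1200 * 0.9895549326 * 0.3988652751 * 0.4000 / (2 * 1.2247448714) = -5.9375110653
Term 2 = 0.0070 * 102.8700 * 0.9895549326 * 0.6809114058 = 0.4851960949
Term 3 = -0.0070 * 92.1200 * 0.9895549326 * 0.4921616753 = -0.3140506303
Theta = -5.9375110653 + (0.4851960949) + (-0.3140506303) = -5.766366

Answer: Theta = -5.766366


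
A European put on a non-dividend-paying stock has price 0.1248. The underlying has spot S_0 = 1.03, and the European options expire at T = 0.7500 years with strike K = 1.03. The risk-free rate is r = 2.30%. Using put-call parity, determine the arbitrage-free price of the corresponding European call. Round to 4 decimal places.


Answer: Call price = 0.1424

Derivation:
Put-call parity: C - P = S_0 * exp(-qT) - K * exp(-rT).
S_0 * exp(-qT) = 1.0300 * 1.00000000 = 1.03000000
K * exp(-rT) = 1.0300 * 0.98289793 = 1.01238487
C = P + S*exp(-qT) - K*exp(-rT)
C = 0.1248 + 1.03000000 - 1.01238487 = 0.1424


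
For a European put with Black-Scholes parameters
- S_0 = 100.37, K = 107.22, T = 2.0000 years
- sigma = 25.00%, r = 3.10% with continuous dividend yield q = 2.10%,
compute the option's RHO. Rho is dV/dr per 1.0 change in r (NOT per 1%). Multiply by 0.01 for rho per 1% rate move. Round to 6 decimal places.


Answer: Rho = -125.071966

Derivation:
d1 = 0.0466140613; d2 = -0.3069393293
phi(d1) = 0.3985090908; exp(-qT) = 0.9588697806; exp(-rT) = 0.9398828868
N(-d2) = 0.6205552237
Rho = -K*T*exp(-rT)*N(-d2) = -107.2200 * 2.0000 * 0.9398828868 * 0.6205552237 = -125.071966
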